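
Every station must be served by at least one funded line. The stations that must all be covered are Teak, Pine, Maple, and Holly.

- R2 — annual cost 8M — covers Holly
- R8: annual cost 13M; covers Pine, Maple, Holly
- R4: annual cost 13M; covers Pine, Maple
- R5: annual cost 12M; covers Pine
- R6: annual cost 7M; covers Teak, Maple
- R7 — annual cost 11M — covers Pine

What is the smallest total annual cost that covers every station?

Choose R8 and R6: together they cover Teak, Pine, Maple, Holly — every station.
Total annual cost: 13 + 7 = 20.

20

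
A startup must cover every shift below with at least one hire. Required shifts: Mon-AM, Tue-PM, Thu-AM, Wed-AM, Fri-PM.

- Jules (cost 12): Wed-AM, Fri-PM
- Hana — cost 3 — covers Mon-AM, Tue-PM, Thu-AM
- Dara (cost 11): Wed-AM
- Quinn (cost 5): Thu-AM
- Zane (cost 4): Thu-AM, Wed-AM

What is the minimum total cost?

The greedy cost-per-new-shift heuristic would pick Hana, Zane, and Jules for 19, but a cheaper cover exists.
Choose Jules and Hana: together they cover Mon-AM, Tue-PM, Thu-AM, Wed-AM, Fri-PM — every shift.
Total cost: 12 + 3 = 15.
No cover costs less than 15.

15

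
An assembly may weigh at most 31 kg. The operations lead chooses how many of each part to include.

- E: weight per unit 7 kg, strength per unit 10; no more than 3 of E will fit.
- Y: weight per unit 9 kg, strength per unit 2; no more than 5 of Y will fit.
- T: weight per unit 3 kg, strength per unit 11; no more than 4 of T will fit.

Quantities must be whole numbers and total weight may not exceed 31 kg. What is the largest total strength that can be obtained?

This is a bounded integer knapsack.
3×E and 3×T: weight 30 ≤ 31, strength 3·10 + 3·11 = 63.
2×E and 4×T: weight 26 ≤ 31, strength 2·10 + 4·11 = 64.
Best is 64.

64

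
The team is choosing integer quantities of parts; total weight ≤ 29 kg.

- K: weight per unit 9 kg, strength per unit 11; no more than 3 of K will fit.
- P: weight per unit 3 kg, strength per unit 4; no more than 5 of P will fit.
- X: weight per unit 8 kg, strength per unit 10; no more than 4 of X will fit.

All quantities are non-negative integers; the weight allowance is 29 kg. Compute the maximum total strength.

37

Take 1×K, 4×P, and 1×X: weight 29 ≤ 29, strength 1·11 + 4·4 + 1·10 = 37.
No other integer combination yields more.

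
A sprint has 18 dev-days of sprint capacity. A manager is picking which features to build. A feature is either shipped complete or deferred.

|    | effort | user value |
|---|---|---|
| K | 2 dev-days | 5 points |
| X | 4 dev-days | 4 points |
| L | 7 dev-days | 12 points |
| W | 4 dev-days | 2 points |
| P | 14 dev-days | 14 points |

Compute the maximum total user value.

23

Allowing fractional choices, the relaxed optimum would be about 26.0, but features are indivisible.
K + X + L: effort 2 + 4 + 7 = 13 ≤ 18, user value 5 + 4 + 12 = 21.
K + L + W: effort 2 + 7 + 4 = 13 ≤ 18, user value 5 + 12 + 2 = 19.
K + X + L + W: effort 2 + 4 + 7 + 4 = 17 ≤ 18, user value 5 + 4 + 12 + 2 = 23.
Best is K, X, L, and W with total user value 23.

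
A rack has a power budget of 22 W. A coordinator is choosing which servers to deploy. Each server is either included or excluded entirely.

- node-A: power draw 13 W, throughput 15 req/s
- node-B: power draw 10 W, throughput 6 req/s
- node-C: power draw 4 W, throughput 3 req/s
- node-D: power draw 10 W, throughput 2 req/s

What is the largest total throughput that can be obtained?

18

This is an integer program with binary decision variables.
node-A: power draw 13 ≤ 22, throughput 15.
node-A + node-C: power draw 13 + 4 = 17 ≤ 22, throughput 15 + 3 = 18.
Best is node-A and node-C with total throughput 18.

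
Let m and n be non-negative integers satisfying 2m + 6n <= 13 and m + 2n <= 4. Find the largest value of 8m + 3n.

32

(m,n)=(4,0): 2·4+6·0=8≤13, 1·4+2·0=4≤4, objective 32.
(m,n)=(3,0): 2·3+6·0=6≤13, 1·3+2·0=3≤4, objective 24.
The best lattice point is (4,0), giving 32.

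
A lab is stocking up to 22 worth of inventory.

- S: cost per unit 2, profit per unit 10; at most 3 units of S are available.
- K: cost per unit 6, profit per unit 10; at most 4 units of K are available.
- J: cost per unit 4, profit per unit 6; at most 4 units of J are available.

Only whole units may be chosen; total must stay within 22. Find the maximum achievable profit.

56

This is a bounded integer knapsack.
S has the best ratio (10/2); taking only S gives at most 3×10 = 30 (stopped by the supply cap of 3).
Mixing does better — 3×S, 2×K, and 1×J: cost 22 ≤ 22, profit 3·10 + 2·10 + 1·6 = 56.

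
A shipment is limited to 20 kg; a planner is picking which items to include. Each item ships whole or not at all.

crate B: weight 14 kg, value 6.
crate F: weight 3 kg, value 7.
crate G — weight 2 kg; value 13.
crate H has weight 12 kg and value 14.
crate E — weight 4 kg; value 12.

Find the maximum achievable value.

This is an integer program with binary decision variables.
crate G + crate H + crate E: weight 2 + 12 + 4 = 18 ≤ 20, value 13 + 14 + 12 = 39.
crate F + crate H + crate E: weight 3 + 12 + 4 = 19 ≤ 20, value 7 + 14 + 12 = 33.
crate F + crate G + crate H: weight 3 + 2 + 12 = 17 ≤ 20, value 7 + 13 + 14 = 34.
Best is crate G, crate H, and crate E with total value 39.

39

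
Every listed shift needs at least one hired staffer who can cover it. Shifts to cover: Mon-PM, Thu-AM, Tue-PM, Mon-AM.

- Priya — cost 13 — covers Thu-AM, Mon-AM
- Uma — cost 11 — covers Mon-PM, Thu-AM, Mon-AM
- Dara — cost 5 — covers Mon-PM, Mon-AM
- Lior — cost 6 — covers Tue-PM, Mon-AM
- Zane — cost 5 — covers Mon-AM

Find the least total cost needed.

The greedy cost-per-new-shift heuristic would pick Dara, Lior, and Uma for 22, but a cheaper cover exists.
Choose Uma and Lior: together they cover Mon-PM, Thu-AM, Tue-PM, Mon-AM — every shift.
Total cost: 11 + 6 = 17.
No cover costs less than 17.

17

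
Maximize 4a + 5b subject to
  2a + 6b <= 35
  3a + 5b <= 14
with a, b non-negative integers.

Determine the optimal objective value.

17

(a,b)=(3,1): 2·3+6·1=12≤35, 3·3+5·1=14≤14, objective 17.
(a,b)=(4,0): 2·4+6·0=8≤35, 3·4+5·0=12≤14, objective 16.
(a,b)=(2,1): 2·2+6·1=10≤35, 3·2+5·1=11≤14, objective 13.
The best lattice point is (3,1), giving 17.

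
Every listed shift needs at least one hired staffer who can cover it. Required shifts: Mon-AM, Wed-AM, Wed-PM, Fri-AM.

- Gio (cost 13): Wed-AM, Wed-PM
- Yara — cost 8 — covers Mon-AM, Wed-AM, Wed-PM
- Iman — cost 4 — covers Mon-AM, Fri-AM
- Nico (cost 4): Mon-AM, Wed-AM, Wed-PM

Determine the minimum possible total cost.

This is a weighted set-cover instance.
Choose Iman and Nico: together they cover Mon-AM, Wed-AM, Wed-PM, Fri-AM — every shift.
Total cost: 4 + 4 = 8.
No cover costs less than 8.

8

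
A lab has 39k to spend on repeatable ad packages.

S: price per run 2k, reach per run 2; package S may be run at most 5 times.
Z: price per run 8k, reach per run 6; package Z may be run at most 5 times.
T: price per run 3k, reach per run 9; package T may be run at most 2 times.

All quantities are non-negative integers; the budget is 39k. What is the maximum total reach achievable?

44

T has the best ratio (9/3); taking only T gives at most 2×9 = 18 (stopped by the supply cap of 2).
Mixing does better — 4×S, 3×Z, and 2×T: price 38 ≤ 39, reach 4·2 + 3·6 + 2·9 = 44.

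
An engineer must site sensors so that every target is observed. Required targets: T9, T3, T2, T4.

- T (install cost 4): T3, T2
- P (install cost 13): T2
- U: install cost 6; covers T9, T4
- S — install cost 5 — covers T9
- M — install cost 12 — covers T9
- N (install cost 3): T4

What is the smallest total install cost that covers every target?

Choose T and U: together they cover T9, T3, T2, T4 — every target.
Total install cost: 4 + 6 = 10.
No cover costs less than 10.

10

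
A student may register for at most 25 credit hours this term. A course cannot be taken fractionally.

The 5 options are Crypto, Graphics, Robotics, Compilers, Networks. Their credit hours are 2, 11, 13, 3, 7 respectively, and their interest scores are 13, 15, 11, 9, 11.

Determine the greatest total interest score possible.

48

Allowing fractional choices, the relaxed optimum would be about 49.7, but courses are indivisible.
Crypto + Graphics + Networks: credit hours 2 + 11 + 7 = 20 ≤ 25, interest score 13 + 15 + 11 = 39.
Crypto + Robotics + Compilers + Networks: credit hours 2 + 13 + 3 + 7 = 25 ≤ 25, interest score 13 + 11 + 9 + 11 = 44.
Crypto + Graphics + Compilers + Networks: credit hours 2 + 11 + 3 + 7 = 23 ≤ 25, interest score 13 + 15 + 9 + 11 = 48.
Best is Crypto, Graphics, Compilers, and Networks with total interest score 48.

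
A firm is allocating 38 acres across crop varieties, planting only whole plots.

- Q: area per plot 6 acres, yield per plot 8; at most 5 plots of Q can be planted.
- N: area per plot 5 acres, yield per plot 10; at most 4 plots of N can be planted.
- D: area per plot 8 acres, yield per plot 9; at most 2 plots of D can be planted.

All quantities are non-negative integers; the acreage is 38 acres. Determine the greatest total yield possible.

This is a bounded integer knapsack.
Take 3×Q and 4×N: area 38 ≤ 38, yield 3·8 + 4·10 = 64.
N has the best ratio (10/5) and is taken to its limit of 4; remaining capacity is filled optimally with the others.

64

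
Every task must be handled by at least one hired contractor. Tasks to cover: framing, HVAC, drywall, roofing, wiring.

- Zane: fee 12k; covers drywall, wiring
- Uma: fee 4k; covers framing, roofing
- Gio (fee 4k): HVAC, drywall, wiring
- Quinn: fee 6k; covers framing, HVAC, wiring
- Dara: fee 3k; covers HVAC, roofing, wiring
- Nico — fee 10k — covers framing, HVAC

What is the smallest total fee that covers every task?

8

The greedy cost-per-new-task heuristic would pick Dara, Uma, and Gio for 11, but a cheaper cover exists.
Choose Uma and Gio: together they cover framing, HVAC, drywall, roofing, wiring — every task.
Total fee: 4 + 4 = 8.
No cover costs less than 8.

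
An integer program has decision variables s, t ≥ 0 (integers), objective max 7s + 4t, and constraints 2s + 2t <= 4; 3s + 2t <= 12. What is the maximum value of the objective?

(s,t)=(2,0): 2·2+2·0=4≤4, 3·2+2·0=6≤12, objective 14.
(s,t)=(1,1): 2·1+2·1=4≤4, 3·1+2·1=5≤12, objective 11.
(s,t)=(1,0): 2·1+2·0=2≤4, 3·1+2·0=3≤12, objective 7.
The best lattice point is (2,0), giving 14.

14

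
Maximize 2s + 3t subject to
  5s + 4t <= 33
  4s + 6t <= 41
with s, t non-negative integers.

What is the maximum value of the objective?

20

Relaxing integrality, the LP optimum is 20.50 at (s,t) = (0, 6.83), which is not an integer point.
(s,t)=(1,6) is feasible, giving 20.
(s,t)=(2,5) is feasible, giving 19.
(s,t)=(0,6) is feasible, giving 18.
The best lattice point is (1,6), giving 20.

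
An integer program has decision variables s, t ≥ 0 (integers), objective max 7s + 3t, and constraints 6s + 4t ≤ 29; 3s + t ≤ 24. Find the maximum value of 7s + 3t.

31

(s,t)=(4,1) is feasible, giving 31.
(s,t)=(4,0) is feasible, giving 28.
Maximum is 31 at (s,t)=(4,1).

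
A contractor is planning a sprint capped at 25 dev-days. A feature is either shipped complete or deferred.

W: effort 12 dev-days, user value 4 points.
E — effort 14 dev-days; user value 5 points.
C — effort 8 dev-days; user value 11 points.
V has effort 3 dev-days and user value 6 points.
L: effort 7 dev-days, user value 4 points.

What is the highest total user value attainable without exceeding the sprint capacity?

Take E, C, and V: effort 14 + 8 + 3 = 25 ≤ 25, user value 5 + 11 + 6 = 22.
No other feasible combination does better.

22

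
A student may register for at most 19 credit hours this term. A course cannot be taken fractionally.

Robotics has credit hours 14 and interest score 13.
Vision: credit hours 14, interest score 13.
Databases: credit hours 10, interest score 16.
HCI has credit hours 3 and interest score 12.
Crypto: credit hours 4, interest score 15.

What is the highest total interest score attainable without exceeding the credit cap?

43

Treat it as a binary knapsack problem.
Allowing fractional choices, the relaxed optimum would be about 44.9, but courses are indivisible.
Databases + Crypto: credit hours 10 + 4 = 14 ≤ 19, interest score 16 + 15 = 31.
Databases + HCI: credit hours 10 + 3 = 13 ≤ 19, interest score 16 + 12 = 28.
Databases + HCI + Crypto: credit hours 10 + 3 + 4 = 17 ≤ 19, interest score 16 + 12 + 15 = 43.
Best is Databases, HCI, and Crypto with total interest score 43.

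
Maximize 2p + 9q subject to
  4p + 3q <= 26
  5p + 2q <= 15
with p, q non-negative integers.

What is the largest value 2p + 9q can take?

The continuous relaxation peaks at (0, 7.5) with value 67.50; rounding to a feasible lattice point costs some objective.
(p,q)=(0,7): 4·0+3·7=21≤26, 5·0+2·7=14≤15, objective 63.
(p,q)=(0,6): 4·0+3·6=18≤26, 5·0+2·6=12≤15, objective 54.
The best lattice point is (0,7), giving 63.

63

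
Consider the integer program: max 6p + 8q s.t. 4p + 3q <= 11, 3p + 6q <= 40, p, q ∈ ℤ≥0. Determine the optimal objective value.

24

Relaxing integrality, the LP optimum is 29.33 at (p,q) = (0, 3.67), which is not an integer point.
(p,q)=(0,3): 4·0+3·3=9≤11, 3·0+6·3=18≤40, objective 24.
(p,q)=(1,2): 4·1+3·2=10≤11, 3·1+6·2=15≤40, objective 22.
(p,q)=(0,2): 4·0+3·2=6≤11, 3·0+6·2=12≤40, objective 16.
Maximum is 24 at (p,q)=(0,3).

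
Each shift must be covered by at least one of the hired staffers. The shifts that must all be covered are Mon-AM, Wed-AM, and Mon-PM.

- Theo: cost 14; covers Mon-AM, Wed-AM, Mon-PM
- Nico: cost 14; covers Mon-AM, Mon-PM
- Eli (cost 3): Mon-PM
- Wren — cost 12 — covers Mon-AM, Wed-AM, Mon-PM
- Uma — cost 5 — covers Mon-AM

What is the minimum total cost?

12

The greedy cost-per-new-shift heuristic would pick Eli, Uma, and Wren for 20, but a cheaper cover exists.
Wren alone covers Mon-AM, Wed-AM, Mon-PM — every shift.
Total cost: 12.
No cover costs less than 12.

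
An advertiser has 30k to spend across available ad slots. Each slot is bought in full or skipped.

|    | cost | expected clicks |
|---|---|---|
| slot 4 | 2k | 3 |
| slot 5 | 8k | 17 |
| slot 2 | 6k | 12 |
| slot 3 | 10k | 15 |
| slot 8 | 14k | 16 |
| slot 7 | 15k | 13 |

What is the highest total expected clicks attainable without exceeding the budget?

slot 4 + slot 5 + slot 2 + slot 3: cost 2 + 8 + 6 + 10 = 26 ≤ 30, expected clicks 3 + 17 + 12 + 15 = 47.
slot 4 + slot 5 + slot 2 + slot 8: cost 2 + 8 + 6 + 14 = 30 ≤ 30, expected clicks 3 + 17 + 12 + 16 = 48.
slot 5 + slot 2 + slot 8: cost 8 + 6 + 14 = 28 ≤ 30, expected clicks 17 + 12 + 16 = 45.
Best is slot 4, slot 5, slot 2, and slot 8 with total expected clicks 48.

48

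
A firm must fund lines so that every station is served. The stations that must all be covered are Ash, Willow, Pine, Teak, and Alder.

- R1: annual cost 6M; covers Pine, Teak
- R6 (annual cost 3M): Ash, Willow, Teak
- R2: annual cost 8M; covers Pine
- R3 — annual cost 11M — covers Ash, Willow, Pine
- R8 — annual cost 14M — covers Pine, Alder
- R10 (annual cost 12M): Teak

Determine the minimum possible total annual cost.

17

This is an integer covering problem.
The greedy cost-per-new-station heuristic would pick R6, R1, and R8 for 23, but a cheaper cover exists.
Choose R6 and R8: together they cover Ash, Willow, Pine, Teak, Alder — every station.
Total annual cost: 3 + 14 = 17.
No cover costs less than 17.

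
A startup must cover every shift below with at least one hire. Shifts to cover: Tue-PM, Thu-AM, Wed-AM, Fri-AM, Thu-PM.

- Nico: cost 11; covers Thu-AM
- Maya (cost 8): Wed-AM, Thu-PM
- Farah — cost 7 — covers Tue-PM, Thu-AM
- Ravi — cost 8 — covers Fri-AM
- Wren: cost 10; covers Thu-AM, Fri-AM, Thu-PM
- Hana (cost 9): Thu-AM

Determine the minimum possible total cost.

23

Choose Maya, Farah, and Ravi: together they cover Tue-PM, Thu-AM, Wed-AM, Fri-AM, Thu-PM — every shift.
Total cost: 8 + 7 + 8 = 23.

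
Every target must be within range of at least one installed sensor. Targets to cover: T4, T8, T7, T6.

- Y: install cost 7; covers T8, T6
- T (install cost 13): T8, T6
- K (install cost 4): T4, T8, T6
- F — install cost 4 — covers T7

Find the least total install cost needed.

8

Choose K and F: together they cover T4, T8, T7, T6 — every target.
Total install cost: 4 + 4 = 8.
No cover costs less than 8.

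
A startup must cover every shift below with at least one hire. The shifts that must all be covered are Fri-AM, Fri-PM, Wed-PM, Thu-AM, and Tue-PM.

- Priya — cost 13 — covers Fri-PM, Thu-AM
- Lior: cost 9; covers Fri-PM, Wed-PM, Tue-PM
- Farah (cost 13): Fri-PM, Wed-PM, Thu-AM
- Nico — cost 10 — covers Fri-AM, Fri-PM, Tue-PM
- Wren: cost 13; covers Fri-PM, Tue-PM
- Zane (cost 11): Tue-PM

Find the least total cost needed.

23

The greedy cost-per-new-shift heuristic would pick Lior, Nico, and Priya for 32, but a cheaper cover exists.
Choose Farah and Nico: together they cover Fri-AM, Fri-PM, Wed-PM, Thu-AM, Tue-PM — every shift.
Total cost: 13 + 10 = 23.
No cover costs less than 23.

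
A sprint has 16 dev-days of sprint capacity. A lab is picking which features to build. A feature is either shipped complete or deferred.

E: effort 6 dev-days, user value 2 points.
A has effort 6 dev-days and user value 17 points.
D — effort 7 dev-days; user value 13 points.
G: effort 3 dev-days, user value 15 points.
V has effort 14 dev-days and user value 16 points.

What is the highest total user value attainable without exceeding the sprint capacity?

45

A + D + G: effort 6 + 7 + 3 = 16 ≤ 16, user value 17 + 13 + 15 = 45.
E + A + G: effort 6 + 6 + 3 = 15 ≤ 16, user value 2 + 17 + 15 = 34.
A + G: effort 6 + 3 = 9 ≤ 16, user value 17 + 15 = 32.
Best is A, D, and G with total user value 45.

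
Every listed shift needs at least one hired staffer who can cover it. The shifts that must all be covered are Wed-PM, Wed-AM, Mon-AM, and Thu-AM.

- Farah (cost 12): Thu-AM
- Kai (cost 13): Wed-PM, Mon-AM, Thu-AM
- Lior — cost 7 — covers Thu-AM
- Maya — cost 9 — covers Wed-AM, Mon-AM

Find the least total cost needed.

22

This is an integer covering problem.
Choose Kai and Maya: together they cover Wed-PM, Wed-AM, Mon-AM, Thu-AM — every shift.
Total cost: 13 + 9 = 22.
No cover costs less than 22.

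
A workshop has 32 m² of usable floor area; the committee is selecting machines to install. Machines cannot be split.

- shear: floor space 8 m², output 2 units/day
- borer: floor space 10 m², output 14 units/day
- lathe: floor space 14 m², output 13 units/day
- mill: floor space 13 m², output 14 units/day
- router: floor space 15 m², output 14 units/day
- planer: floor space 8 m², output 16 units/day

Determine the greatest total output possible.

44

Take borer, mill, and planer: floor space 10 + 13 + 8 = 31 ≤ 32, output 14 + 14 + 16 = 44.
No other feasible combination does better.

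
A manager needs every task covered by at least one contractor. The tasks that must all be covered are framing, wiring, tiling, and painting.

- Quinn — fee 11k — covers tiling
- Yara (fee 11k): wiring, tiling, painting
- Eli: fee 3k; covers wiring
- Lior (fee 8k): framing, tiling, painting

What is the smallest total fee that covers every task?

11

This is a weighted set-cover instance.
Choose Eli and Lior: together they cover framing, wiring, tiling, painting — every task.
Total fee: 3 + 8 = 11.
No cover costs less than 11.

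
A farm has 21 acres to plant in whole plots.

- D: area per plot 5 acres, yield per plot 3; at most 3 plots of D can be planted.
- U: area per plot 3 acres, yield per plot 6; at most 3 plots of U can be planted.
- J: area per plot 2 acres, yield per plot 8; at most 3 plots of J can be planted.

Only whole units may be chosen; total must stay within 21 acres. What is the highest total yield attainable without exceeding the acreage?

This is a bounded integer knapsack.
J has the best ratio (8/2); taking only J gives at most 3×8 = 24 (stopped by the supply cap of 3).
Mixing does better — 1×D, 3×U, and 3×J: area 20 ≤ 21, yield 1·3 + 3·6 + 3·8 = 45.

45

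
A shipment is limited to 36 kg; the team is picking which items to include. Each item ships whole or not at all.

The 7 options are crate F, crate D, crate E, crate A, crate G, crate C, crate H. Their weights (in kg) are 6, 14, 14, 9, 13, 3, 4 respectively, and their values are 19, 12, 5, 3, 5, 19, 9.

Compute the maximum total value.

crate F + crate A + crate G + crate C + crate H: weight 6 + 9 + 13 + 3 + 4 = 35 ≤ 36, value 19 + 3 + 5 + 19 + 9 = 55.
crate F + crate D + crate C + crate H: weight 6 + 14 + 3 + 4 = 27 ≤ 36, value 19 + 12 + 19 + 9 = 59.
crate F + crate D + crate A + crate C + crate H: weight 6 + 14 + 9 + 3 + 4 = 36 ≤ 36, value 19 + 12 + 3 + 19 + 9 = 62.
Best is crate F, crate D, crate A, crate C, and crate H with total value 62.

62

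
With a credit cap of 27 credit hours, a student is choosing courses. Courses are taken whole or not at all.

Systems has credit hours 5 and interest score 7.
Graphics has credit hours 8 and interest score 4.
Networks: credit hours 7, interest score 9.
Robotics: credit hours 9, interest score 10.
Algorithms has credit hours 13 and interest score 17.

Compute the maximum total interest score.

34

Take Systems, Robotics, and Algorithms: credit hours 5 + 9 + 13 = 27 ≤ 27, interest score 7 + 10 + 17 = 34.
No other feasible combination does better.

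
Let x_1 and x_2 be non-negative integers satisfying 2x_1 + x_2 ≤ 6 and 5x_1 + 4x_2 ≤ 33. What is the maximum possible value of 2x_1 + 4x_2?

(x_1,x_2)=(0,6): 2·0+1·6=6≤6, 5·0+4·6=24≤33, objective 24.
(x_1,x_2)=(0,5): 2·0+1·5=5≤6, 5·0+4·5=20≤33, objective 20.
Maximum is 24 at (x_1,x_2)=(0,6).

24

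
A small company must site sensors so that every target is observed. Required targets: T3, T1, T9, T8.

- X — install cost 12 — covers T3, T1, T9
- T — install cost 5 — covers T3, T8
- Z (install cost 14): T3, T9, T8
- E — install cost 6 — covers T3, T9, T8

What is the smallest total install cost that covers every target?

17

This is a weighted set-cover instance.
The greedy cost-per-new-target heuristic would pick E and X for 18, but a cheaper cover exists.
Choose X and T: together they cover T3, T1, T9, T8 — every target.
Total install cost: 12 + 5 = 17.
No cover costs less than 17.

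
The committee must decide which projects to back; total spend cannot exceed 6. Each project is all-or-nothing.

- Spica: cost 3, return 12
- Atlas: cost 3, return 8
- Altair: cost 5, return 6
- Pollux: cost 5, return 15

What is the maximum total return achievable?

20

Allowing fractional choices, the relaxed optimum would be about 21.0, but projects are indivisible.
Pollux: cost 5 ≤ 6, return 15.
Spica + Atlas: cost 3 + 3 = 6 ≤ 6, return 12 + 8 = 20.
Best is Spica and Atlas with total return 20.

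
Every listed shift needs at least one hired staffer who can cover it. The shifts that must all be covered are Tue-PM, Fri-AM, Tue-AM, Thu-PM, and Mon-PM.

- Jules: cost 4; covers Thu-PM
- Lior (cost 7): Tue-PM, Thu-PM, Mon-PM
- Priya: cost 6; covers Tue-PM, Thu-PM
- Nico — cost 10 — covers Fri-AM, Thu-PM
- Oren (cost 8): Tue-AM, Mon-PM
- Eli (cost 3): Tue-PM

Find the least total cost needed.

21

The greedy cost-per-new-shift heuristic would pick Lior, Oren, and Nico for 25, but a cheaper cover exists.
Choose Nico, Oren, and Eli: together they cover Tue-PM, Fri-AM, Tue-AM, Thu-PM, Mon-PM — every shift.
Total cost: 10 + 8 + 3 = 21.
No cover costs less than 21.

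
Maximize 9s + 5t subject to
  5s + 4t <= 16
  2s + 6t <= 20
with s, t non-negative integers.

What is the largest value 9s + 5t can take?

27

(s,t)=(3,0): 5·3+4·0=15≤16, 2·3+6·0=6≤20, objective 27.
(s,t)=(2,1): 5·2+4·1=14≤16, 2·2+6·1=10≤20, objective 23.
(s,t)=(2,0): 5·2+4·0=10≤16, 2·2+6·0=4≤20, objective 18.
Maximum is 27 at (s,t)=(3,0).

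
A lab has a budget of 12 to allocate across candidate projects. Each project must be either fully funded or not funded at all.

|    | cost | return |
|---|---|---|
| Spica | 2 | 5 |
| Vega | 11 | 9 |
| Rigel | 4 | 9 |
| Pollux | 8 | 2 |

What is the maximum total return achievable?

14

This is a 0-1 knapsack instance.
Allowing fractional choices, the relaxed optimum would be about 18.9, but projects are indivisible.
Rigel + Pollux: cost 4 + 8 = 12 ≤ 12, return 9 + 2 = 11.
Spica + Rigel: cost 2 + 4 = 6 ≤ 12, return 5 + 9 = 14.
Best is Spica and Rigel with total return 14.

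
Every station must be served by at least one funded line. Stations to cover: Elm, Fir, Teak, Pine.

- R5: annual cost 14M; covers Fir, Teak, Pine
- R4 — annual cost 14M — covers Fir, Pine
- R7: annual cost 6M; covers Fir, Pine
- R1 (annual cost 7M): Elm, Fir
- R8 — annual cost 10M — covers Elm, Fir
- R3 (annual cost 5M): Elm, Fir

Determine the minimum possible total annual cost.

The greedy cost-per-new-station heuristic would pick R3, R7, and R5 for 25, but a cheaper cover exists.
Choose R5 and R3: together they cover Elm, Fir, Teak, Pine — every station.
Total annual cost: 14 + 5 = 19.
No cover costs less than 19.

19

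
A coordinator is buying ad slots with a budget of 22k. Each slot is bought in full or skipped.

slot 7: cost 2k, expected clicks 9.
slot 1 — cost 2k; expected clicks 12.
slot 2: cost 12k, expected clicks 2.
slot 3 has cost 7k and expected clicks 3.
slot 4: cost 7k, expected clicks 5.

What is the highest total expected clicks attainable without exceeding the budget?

Allowing fractional choices, the relaxed optimum would be about 29.7, but ad slots are indivisible.
slot 7 + slot 1 + slot 4: cost 2 + 2 + 7 = 11 ≤ 22, expected clicks 9 + 12 + 5 = 26.
slot 7 + slot 1 + slot 3 + slot 4: cost 2 + 2 + 7 + 7 = 18 ≤ 22, expected clicks 9 + 12 + 3 + 5 = 29.
Best is slot 7, slot 1, slot 3, and slot 4 with total expected clicks 29.

29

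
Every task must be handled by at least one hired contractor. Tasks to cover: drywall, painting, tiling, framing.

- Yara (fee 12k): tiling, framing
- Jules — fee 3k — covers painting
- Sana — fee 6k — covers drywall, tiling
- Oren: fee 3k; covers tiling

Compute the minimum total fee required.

21

Choose Yara, Jules, and Sana: together they cover drywall, painting, tiling, framing — every task.
Total fee: 12 + 3 + 6 = 21.
No cover costs less than 21.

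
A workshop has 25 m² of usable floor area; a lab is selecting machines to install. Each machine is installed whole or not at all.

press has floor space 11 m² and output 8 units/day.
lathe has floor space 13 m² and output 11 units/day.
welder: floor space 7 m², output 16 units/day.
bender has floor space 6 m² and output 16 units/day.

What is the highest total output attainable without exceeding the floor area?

40

This is an integer program with binary decision variables.
Allowing fractional choices, the relaxed optimum would be about 42.2, but machines are indivisible.
lathe + bender: floor space 13 + 6 = 19 ≤ 25, output 11 + 16 = 27.
press + welder + bender: floor space 11 + 7 + 6 = 24 ≤ 25, output 8 + 16 + 16 = 40.
welder + bender: floor space 7 + 6 = 13 ≤ 25, output 16 + 16 = 32.
Best is press, welder, and bender with total output 40.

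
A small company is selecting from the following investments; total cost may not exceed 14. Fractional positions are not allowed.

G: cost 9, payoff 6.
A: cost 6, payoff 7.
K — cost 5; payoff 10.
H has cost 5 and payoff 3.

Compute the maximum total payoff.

17

A + K: cost 6 + 5 = 11 ≤ 14, payoff 7 + 10 = 17.
G + K: cost 9 + 5 = 14 ≤ 14, payoff 6 + 10 = 16.
Best is A and K with total payoff 17.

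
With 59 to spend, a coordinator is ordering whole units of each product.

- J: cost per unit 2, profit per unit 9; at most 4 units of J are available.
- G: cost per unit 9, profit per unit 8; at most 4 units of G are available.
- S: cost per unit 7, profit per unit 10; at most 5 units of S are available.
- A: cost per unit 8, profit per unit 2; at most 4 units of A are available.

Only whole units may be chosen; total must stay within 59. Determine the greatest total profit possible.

J has the best ratio (9/2); taking only J gives at most 4×9 = 36 (stopped by the supply cap of 4).
Mixing does better — 4×J, 1×G, and 5×S: cost 52 ≤ 59, profit 4·9 + 1·8 + 5·10 = 94.

94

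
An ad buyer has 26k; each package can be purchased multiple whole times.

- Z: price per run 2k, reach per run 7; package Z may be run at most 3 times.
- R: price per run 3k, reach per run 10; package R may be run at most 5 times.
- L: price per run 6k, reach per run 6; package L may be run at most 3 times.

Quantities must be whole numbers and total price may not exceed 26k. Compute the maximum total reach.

3×Z and 5×R: price 21 ≤ 26, reach 3·7 + 5·10 = 71.
2×Z, 5×R, and 1×L: price 25 ≤ 26, reach 2·7 + 5·10 + 1·6 = 70.
Best is 71.

71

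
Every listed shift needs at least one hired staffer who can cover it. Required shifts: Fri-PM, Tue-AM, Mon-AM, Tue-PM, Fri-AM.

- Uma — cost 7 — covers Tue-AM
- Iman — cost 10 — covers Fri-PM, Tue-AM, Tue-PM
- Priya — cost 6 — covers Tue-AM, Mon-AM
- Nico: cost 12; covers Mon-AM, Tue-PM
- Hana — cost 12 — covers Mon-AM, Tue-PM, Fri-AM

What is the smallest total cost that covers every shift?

This is a weighted set-cover instance.
The greedy cost-per-new-shift heuristic would pick Priya, Iman, and Hana for 28, but a cheaper cover exists.
Choose Iman and Hana: together they cover Fri-PM, Tue-AM, Mon-AM, Tue-PM, Fri-AM — every shift.
Total cost: 10 + 12 = 22.
No cover costs less than 22.

22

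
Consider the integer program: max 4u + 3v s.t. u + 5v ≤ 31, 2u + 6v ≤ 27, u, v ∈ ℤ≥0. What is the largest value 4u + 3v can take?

52

The continuous relaxation peaks at (13.5, 0) with value 54.00; rounding to a feasible lattice point costs some objective.
(u,v)=(13,0): 1·13+5·0=13≤31, 2·13+6·0=26≤27, objective 52.
(u,v)=(12,0): 1·12+5·0=12≤31, 2·12+6·0=24≤27, objective 48.
No feasible integer point exceeds 52.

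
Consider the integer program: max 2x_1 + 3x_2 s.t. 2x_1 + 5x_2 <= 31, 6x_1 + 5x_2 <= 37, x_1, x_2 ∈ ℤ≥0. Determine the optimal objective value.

Relaxing integrality, the LP optimum is 19.80 at (x_1,x_2) = (1.5, 5.6), which is not an integer point.
(x_1,x_2)=(2,5) is feasible, giving 19.
(x_1,x_2)=(0,6) is feasible, giving 18.
(x_1,x_2)=(1,5) is feasible, giving 17.
Maximum is 19 at (x_1,x_2)=(2,5).

19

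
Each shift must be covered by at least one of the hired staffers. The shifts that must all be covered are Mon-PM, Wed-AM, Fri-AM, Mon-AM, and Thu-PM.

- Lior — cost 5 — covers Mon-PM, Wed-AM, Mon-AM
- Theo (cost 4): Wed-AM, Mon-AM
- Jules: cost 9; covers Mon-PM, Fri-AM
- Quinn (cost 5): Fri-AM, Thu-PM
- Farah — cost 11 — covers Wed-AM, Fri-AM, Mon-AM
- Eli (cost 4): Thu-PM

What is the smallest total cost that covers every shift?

10

Choose Lior and Quinn: together they cover Mon-PM, Wed-AM, Fri-AM, Mon-AM, Thu-PM — every shift.
Total cost: 5 + 5 = 10.
No cover costs less than 10.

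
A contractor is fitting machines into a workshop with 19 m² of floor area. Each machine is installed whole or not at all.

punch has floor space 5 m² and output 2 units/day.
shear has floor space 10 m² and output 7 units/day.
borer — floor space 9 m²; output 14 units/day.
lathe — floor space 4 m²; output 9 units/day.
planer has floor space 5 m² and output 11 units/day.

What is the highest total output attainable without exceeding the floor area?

34

borer + lathe + planer: floor space 9 + 4 + 5 = 18 ≤ 19, output 14 + 9 + 11 = 34.
punch + borer + planer: floor space 5 + 9 + 5 = 19 ≤ 19, output 2 + 14 + 11 = 27.
shear + lathe + planer: floor space 10 + 4 + 5 = 19 ≤ 19, output 7 + 9 + 11 = 27.
Best is borer, lathe, and planer with total output 34.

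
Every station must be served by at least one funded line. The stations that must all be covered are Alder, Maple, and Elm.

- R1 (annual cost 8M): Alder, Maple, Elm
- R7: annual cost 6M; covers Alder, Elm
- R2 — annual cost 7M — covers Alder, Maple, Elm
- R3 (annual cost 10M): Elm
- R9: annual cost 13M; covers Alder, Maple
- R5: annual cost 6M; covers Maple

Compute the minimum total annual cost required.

7

R2 alone covers Alder, Maple, Elm — every station.
Total annual cost: 7.
No cover costs less than 7.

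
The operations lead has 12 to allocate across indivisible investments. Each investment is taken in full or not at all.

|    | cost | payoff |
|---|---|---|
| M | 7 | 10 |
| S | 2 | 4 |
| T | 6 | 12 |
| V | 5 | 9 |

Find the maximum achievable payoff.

M + V: cost 7 + 5 = 12 ≤ 12, payoff 10 + 9 = 19.
S + T: cost 2 + 6 = 8 ≤ 12, payoff 4 + 12 = 16.
T + V: cost 6 + 5 = 11 ≤ 12, payoff 12 + 9 = 21.
Best is T and V with total payoff 21.

21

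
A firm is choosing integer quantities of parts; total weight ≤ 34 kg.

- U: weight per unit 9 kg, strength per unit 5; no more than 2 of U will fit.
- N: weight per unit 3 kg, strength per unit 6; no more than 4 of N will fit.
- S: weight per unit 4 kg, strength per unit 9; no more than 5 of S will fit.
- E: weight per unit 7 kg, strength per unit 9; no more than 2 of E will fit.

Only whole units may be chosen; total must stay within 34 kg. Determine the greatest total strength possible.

4×N and 5×S: weight 32 ≤ 34, strength 4·6 + 5·9 = 69.
2×N, 5×S, and 1×E: weight 33 ≤ 34, strength 2·6 + 5·9 + 1·9 = 66.
Best is 69.

69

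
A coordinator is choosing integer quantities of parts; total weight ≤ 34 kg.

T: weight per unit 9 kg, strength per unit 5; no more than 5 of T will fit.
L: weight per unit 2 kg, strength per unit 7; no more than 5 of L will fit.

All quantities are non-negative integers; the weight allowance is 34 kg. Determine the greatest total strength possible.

L has the best ratio (7/2); taking only L gives at most 5×7 = 35 (stopped by the supply cap of 5).
Mixing does better — 2×T and 5×L: weight 28 ≤ 34, strength 2·5 + 5·7 = 45.

45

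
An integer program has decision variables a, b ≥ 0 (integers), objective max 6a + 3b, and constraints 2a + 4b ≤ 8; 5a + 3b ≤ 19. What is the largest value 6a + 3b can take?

The continuous relaxation peaks at (3.8, 0) with value 22.80; rounding to a feasible lattice point costs some objective.
(a,b)=(3,0): 2·3+4·0=6≤8, 5·3+3·0=15≤19, objective 18.
(a,b)=(2,1): 2·2+4·1=8≤8, 5·2+3·1=13≤19, objective 15.
(a,b)=(2,0): 2·2+4·0=4≤8, 5·2+3·0=10≤19, objective 12.
Maximum is 18 at (a,b)=(3,0).

18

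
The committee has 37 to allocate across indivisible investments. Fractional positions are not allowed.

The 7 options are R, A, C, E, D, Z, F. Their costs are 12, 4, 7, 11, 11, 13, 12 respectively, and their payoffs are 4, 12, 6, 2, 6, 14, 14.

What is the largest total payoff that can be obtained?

Take A, C, Z, and F: cost 4 + 7 + 13 + 12 = 36 ≤ 37, payoff 12 + 6 + 14 + 14 = 46.
No other feasible combination does better.

46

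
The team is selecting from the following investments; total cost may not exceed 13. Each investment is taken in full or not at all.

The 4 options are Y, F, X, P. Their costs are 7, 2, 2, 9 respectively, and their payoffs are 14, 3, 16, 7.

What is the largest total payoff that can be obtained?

33

Y + F + X: cost 7 + 2 + 2 = 11 ≤ 13, payoff 14 + 3 + 16 = 33.
Y + X: cost 7 + 2 = 9 ≤ 13, payoff 14 + 16 = 30.
Best is Y, F, and X with total payoff 33.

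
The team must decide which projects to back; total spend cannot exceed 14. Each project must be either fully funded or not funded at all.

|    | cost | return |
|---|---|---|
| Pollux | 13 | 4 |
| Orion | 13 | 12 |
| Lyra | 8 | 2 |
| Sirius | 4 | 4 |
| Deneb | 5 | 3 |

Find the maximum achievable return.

12

Take Orion: cost 13 ≤ 14, return 12.
No other feasible combination does better.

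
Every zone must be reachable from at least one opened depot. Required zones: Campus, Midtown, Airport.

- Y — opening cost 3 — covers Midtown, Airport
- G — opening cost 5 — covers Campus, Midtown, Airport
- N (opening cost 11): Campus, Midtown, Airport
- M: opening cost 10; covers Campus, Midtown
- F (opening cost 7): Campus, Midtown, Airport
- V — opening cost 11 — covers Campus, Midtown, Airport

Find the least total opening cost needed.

5

G alone covers Campus, Midtown, Airport — every zone.
Total opening cost: 5.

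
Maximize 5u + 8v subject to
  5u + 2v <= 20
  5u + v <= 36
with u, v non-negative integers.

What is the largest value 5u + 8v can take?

80

(u,v)=(0,10): 5·0+2·10=20≤20, 5·0+1·10=10≤36, objective 80.
(u,v)=(0,9): 5·0+2·9=18≤20, 5·0+1·9=9≤36, objective 72.
The best lattice point is (0,10), giving 80.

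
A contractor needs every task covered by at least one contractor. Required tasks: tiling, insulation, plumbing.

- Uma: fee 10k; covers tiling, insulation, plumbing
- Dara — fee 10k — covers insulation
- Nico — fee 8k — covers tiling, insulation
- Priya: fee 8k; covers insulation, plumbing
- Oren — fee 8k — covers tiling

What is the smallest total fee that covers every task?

Uma alone covers tiling, insulation, plumbing — every task.
Total fee: 10.

10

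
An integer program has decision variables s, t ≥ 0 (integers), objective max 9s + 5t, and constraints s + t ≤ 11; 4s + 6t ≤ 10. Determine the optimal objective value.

(s,t)=(2,0) is feasible, giving 18.
(s,t)=(1,1) is feasible, giving 14.
The best lattice point is (2,0), giving 18.

18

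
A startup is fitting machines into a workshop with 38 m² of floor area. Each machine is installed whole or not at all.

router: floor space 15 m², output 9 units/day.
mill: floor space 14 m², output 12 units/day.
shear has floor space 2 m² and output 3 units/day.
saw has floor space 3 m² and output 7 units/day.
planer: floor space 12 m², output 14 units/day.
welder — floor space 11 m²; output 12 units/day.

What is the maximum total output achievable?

Allowing fractional choices, the relaxed optimum would be about 44.6, but machines are indivisible.
mill + shear + saw + planer: floor space 14 + 2 + 3 + 12 = 31 ≤ 38, output 12 + 3 + 7 + 14 = 36.
shear + saw + planer + welder: floor space 2 + 3 + 12 + 11 = 28 ≤ 38, output 3 + 7 + 14 + 12 = 36.
mill + planer + welder: floor space 14 + 12 + 11 = 37 ≤ 38, output 12 + 14 + 12 = 38.
Best is mill, planer, and welder with total output 38.

38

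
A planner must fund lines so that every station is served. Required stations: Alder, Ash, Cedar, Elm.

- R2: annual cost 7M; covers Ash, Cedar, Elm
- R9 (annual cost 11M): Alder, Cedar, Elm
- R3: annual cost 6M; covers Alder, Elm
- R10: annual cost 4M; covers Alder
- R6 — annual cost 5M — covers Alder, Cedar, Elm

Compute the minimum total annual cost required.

11

This is an integer covering problem.
The greedy cost-per-new-station heuristic would pick R6 and R2 for 12, but a cheaper cover exists.
Choose R2 and R10: together they cover Alder, Ash, Cedar, Elm — every station.
Total annual cost: 7 + 4 = 11.
No cover costs less than 11.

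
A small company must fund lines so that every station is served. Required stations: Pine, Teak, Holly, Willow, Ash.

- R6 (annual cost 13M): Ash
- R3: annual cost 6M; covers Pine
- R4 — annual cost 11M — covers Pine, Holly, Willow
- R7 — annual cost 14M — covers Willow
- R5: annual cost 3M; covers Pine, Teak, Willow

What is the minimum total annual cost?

27

Choose R6, R4, and R5: together they cover Pine, Teak, Holly, Willow, Ash — every station.
Total annual cost: 13 + 11 + 3 = 27.
No cover costs less than 27.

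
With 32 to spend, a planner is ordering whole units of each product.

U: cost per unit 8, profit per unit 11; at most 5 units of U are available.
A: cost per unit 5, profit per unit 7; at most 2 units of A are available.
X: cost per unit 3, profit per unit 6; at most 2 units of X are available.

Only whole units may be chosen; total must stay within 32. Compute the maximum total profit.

This is a bounded integer knapsack.
Take 2×U, 2×A, and 2×X: cost 32 ≤ 32, profit 2·11 + 2·7 + 2·6 = 48.
X has the best ratio (6/3) and is taken to its limit of 2; remaining capacity is filled optimally with the others.

48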